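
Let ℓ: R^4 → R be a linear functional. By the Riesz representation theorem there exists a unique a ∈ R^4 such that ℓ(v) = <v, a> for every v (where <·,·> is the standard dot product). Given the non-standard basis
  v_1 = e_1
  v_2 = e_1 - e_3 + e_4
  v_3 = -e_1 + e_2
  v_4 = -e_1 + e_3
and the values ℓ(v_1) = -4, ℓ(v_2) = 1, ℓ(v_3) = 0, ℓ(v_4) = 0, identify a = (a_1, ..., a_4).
a = (-4, -4, -4, 1)

Write a = (a_1, ..., a_4) in the standard basis. For each basis vector v_i, ℓ(v_i) = <v_i, a> is a linear equation in the a_j's. Collect the n equations into a matrix system V a = ℓ, where row i of V is v_i (expressed in the standard basis). Since V is invertible (lower-triangular with 1s on the diagonal, up to permutation), solve by back-substitution:
  V =
[[1, 0, 0, 0],
 [1, 0, -1, 1],
 [-1, 1, 0, 0],
 [-1, 0, 1, 0]]
  V a = (-4, 1, 0, 0)
Solving gives a = (-4, -4, -4, 1).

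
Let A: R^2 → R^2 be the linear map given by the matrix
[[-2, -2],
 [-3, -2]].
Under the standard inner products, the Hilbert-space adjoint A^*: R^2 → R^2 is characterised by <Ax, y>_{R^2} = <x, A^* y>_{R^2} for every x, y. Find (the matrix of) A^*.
A^* = A^T =
[[-2, -3],
 [-2, -2]]

For real matrices with standard dot products, the defining identity <Ax, y> = <x, A^* y> gives (Ax)^T y = x^T (A^*) y, i.e. x^T A^T y = x^T (A^*) y. Since this holds for all x, y, we must have A^* = A^T. Therefore
A^* =
[[-2, -3],
 [-2, -2]].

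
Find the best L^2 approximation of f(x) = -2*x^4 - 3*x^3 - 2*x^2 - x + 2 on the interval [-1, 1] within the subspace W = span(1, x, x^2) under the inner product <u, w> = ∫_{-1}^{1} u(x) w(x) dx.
g(x) = -26*x^2/7 - 14*x/5 + 76/35

The best approximation g ∈ W is the orthogonal projection of f onto W. Writing g = a_0 + a_1 x + a_2 x^2, the coefficients solve the normal equations G · a = b where
  G_{ij} = <φ_i, φ_j> and b_i = <f, φ_i>, with φ_0 = 1, φ_1 = x, φ_2 = x^2.
G =
  [2, 0, 2/3]
  [0, 2/3, 0]
  [2/3, 0, 2/5],
b = (28/15, -28/15, -4/105).
Solving gives a_0 = 76/35, a_1 = -14/5, a_2 = -26/7, so
  g(x) = -26*x^2/7 - 14*x/5 + 76/35.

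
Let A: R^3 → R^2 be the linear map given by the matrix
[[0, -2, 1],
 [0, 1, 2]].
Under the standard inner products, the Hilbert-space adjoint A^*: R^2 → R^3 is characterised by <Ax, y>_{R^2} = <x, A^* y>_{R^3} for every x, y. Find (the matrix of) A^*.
A^* = A^T =
[[0, 0],
 [-2, 1],
 [1, 2]]

For real matrices with standard dot products, the defining identity <Ax, y> = <x, A^* y> gives (Ax)^T y = x^T (A^*) y, i.e. x^T A^T y = x^T (A^*) y. Since this holds for all x, y, we must have A^* = A^T. Therefore
A^* =
[[0, 0],
 [-2, 1],
 [1, 2]].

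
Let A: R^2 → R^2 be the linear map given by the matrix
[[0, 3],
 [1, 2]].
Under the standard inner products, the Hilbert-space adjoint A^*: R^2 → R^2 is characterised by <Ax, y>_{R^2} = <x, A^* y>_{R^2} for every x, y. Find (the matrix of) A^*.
A^* = A^T =
[[0, 1],
 [3, 2]]

For real matrices with standard dot products, the defining identity <Ax, y> = <x, A^* y> gives (Ax)^T y = x^T (A^*) y, i.e. x^T A^T y = x^T (A^*) y. Since this holds for all x, y, we must have A^* = A^T. Therefore
A^* =
[[0, 1],
 [3, 2]].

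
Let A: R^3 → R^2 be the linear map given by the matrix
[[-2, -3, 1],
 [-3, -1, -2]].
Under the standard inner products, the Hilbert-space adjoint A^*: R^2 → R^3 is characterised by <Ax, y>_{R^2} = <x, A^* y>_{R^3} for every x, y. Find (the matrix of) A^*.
A^* = A^T =
[[-2, -3],
 [-3, -1],
 [1, -2]]

For real matrices with standard dot products, the defining identity <Ax, y> = <x, A^* y> gives (Ax)^T y = x^T (A^*) y, i.e. x^T A^T y = x^T (A^*) y. Since this holds for all x, y, we must have A^* = A^T. Therefore
A^* =
[[-2, -3],
 [-3, -1],
 [1, -2]].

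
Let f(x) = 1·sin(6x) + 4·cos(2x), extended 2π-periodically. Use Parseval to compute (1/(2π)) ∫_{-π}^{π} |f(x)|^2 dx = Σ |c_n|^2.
Σ |c_n|^2 = 17/2

Expand |f|^2 and use orthogonality of {sin(nx), cos(mx)} on [-π, π]:
  ∫_{-π}^{π} sin(nx)^2 dx = π, ∫ cos(mx)^2 dx = π, and cross terms integrate to 0.
So ∫_{-π}^{π} f(x)^2 dx = 1^2 · π + 4^2 · π = (1 + 16)π.
Divide by 2π: (1 + 16)/2 = 17/2.
By Parseval, this equals Σ |c_n|^2.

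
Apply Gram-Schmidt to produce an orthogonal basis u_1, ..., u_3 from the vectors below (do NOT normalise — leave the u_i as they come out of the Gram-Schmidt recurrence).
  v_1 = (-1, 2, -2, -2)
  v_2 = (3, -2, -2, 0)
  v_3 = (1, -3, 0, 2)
Orthogonal basis:
  u_1 = (-1, 2, -2, -2)
  u_2 = (36/13, -20/13, -32/13, -6/13)
  u_3 = (-50/53, -37/53, -38/53, 26/53)

Apply the Gram-Schmidt recurrence
  u_1 = v_1
  u_i = v_i − Σ_{j<i} ((v_i · u_j) / (u_j · u_j)) · u_j.

Step by step this gives:
  u_1 = (-1, 2, -2, -2)
  u_2 = (36/13, -20/13, -32/13, -6/13)
  u_3 = (-50/53, -37/53, -38/53, 26/53)

Orthogonality check:
  u_2 · u_1 = 0 (should be 0)
  u_3 · u_1 = 0 (should be 0)
  u_3 · u_2 = 0 (should be 0)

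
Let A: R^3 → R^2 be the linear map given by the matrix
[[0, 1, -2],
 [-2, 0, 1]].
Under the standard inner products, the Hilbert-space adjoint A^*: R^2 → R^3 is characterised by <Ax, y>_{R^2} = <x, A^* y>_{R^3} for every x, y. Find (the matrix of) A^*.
A^* = A^T =
[[0, -2],
 [1, 0],
 [-2, 1]]

For real matrices with standard dot products, the defining identity <Ax, y> = <x, A^* y> gives (Ax)^T y = x^T (A^*) y, i.e. x^T A^T y = x^T (A^*) y. Since this holds for all x, y, we must have A^* = A^T. Therefore
A^* =
[[0, -2],
 [1, 0],
 [-2, 1]].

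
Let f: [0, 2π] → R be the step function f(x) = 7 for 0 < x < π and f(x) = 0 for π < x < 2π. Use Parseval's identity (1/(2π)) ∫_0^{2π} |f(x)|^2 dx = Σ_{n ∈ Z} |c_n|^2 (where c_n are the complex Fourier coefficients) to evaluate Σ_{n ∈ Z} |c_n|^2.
Σ |c_n|^2 = 49/2

Parseval equates the L^2 energy of f (normalised by 1/(2π)) with the ℓ^2 sum of its Fourier coefficients: (1/(2π)) ∫_0^{2π} |f|^2 = Σ |c_n|^2.
Compute the left side: (1/(2π)) [∫_0^π 7^2 dx + ∫_π^{2π} 0^2 dx] = (1/(2π)) · (49π + 0π) = (49 + 0)/2 = 49/2.
So Σ_{n ∈ Z} |c_n|^2 = 49/2.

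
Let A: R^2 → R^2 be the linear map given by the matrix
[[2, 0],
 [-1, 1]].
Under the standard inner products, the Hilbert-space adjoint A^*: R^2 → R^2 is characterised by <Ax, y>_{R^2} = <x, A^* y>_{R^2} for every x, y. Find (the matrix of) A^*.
A^* = A^T =
[[2, -1],
 [0, 1]]

For real matrices with standard dot products, the defining identity <Ax, y> = <x, A^* y> gives (Ax)^T y = x^T (A^*) y, i.e. x^T A^T y = x^T (A^*) y. Since this holds for all x, y, we must have A^* = A^T. Therefore
A^* =
[[2, -1],
 [0, 1]].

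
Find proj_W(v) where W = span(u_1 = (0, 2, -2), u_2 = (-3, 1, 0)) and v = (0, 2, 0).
proj_W(v) = (-6/19, 20/19, -18/19)

Set up U = [u_1 | ... | u_2] ∈ R^(3×2). The projector onto W = col(U) is P = U (U^T U)^(-1) U^T.
Compute U^T U =
  [8, 2]
  [2, 10],
and U^T v = (4, 2).
Solve U^T U · c = U^T v for the coefficients: c = (9/19, 2/19). The projection is proj_W(v) = U c.
Check: (v - proj_W(v)) · u_1 = 0  (should be 0).
Check: (v - proj_W(v)) · u_2 = 0  (should be 0).
Result: proj_W(v) = (-6/19, 20/19, -18/19).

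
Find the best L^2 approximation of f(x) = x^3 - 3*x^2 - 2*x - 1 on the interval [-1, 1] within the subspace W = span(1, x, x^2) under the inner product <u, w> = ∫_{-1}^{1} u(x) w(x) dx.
g(x) = -3*x^2 - 7*x/5 - 1

The best approximation g ∈ W is the orthogonal projection of f onto W. Writing g = a_0 + a_1 x + a_2 x^2, the coefficients solve the normal equations G · a = b where
  G_{ij} = <φ_i, φ_j> and b_i = <f, φ_i>, with φ_0 = 1, φ_1 = x, φ_2 = x^2.
G =
  [2, 0, 2/3]
  [0, 2/3, 0]
  [2/3, 0, 2/5],
b = (-4, -14/15, -28/15).
Solving gives a_0 = -1, a_1 = -7/5, a_2 = -3, so
  g(x) = -3*x^2 - 7*x/5 - 1.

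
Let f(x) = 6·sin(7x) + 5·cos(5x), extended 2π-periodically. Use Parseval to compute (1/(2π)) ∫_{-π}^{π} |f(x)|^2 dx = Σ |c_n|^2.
Σ |c_n|^2 = 61/2

Expand |f|^2 and use orthogonality of {sin(nx), cos(mx)} on [-π, π]:
  ∫_{-π}^{π} sin(nx)^2 dx = π, ∫ cos(mx)^2 dx = π, and cross terms integrate to 0.
So ∫_{-π}^{π} f(x)^2 dx = 6^2 · π + 5^2 · π = (36 + 25)π.
Divide by 2π: (36 + 25)/2 = 61/2.
By Parseval, this equals Σ |c_n|^2.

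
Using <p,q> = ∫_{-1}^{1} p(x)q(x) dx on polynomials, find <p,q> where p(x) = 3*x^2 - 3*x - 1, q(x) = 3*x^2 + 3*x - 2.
<p,q> = -22/5

Expand the product: p(x)·q(x) = 9*x^4 - 18*x^2 + 3*x + 2.
∫_{-1}^{1} of each monomial x^k gives [2/(k+1) if k even, 0 if k odd]. Integrating term-by-term (or equivalently evaluating the antiderivative F(x) = 9*x^5/5 - 6*x^3 + 3*x^2/2 + 2*x at the endpoints):
  F(1) − F(−1) = -7/10 − (37/10) = -22/5.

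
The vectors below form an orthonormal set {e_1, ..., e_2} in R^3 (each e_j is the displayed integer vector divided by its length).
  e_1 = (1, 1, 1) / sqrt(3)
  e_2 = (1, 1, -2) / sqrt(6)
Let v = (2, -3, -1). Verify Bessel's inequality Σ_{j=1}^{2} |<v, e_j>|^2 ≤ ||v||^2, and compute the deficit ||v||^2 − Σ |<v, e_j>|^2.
Σ |<v, e_j>|^2 = 3/2; ||v||^2 = 14; deficit = 25/2

Write each e_j = u_j / sqrt(<u_j, u_j>) where u_j is the displayed integer vector. Then <v, e_j> = <v, u_j> / sqrt(<u_j, u_j>), so |<v, e_j>|^2 = <v, u_j>^2 / <u_j, u_j>.
Coefficients: <v, e_1> = -2/sqrt(3), <v, e_2> = 1/sqrt(6).
Square and sum: Σ |<v, e_j>|^2 = 3/2.
Compute ||v||^2 = v·v = 14.
Deficit = 14 − 3/2 = 25/2 ≥ 0, confirming Bessel's inequality. (The deficit equals ||v − Σ <v,e_j> e_j||^2, the squared distance from v to span{e_j}.)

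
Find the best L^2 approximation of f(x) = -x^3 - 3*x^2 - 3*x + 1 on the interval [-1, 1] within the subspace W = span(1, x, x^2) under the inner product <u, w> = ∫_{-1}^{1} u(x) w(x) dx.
g(x) = -3*x^2 - 18*x/5 + 1

The best approximation g ∈ W is the orthogonal projection of f onto W. Writing g = a_0 + a_1 x + a_2 x^2, the coefficients solve the normal equations G · a = b where
  G_{ij} = <φ_i, φ_j> and b_i = <f, φ_i>, with φ_0 = 1, φ_1 = x, φ_2 = x^2.
G =
  [2, 0, 2/3]
  [0, 2/3, 0]
  [2/3, 0, 2/5],
b = (0, -12/5, -8/15).
Solving gives a_0 = 1, a_1 = -18/5, a_2 = -3, so
  g(x) = -3*x^2 - 18*x/5 + 1.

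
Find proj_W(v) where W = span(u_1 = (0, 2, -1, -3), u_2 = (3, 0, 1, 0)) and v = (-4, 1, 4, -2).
proj_W(v) = (-324/139, 64/139, -140/139, -96/139)

Set up U = [u_1 | ... | u_2] ∈ R^(4×2). The projector onto W = col(U) is P = U (U^T U)^(-1) U^T.
Compute U^T U =
  [14, -1]
  [-1, 10],
and U^T v = (4, -8).
Solve U^T U · c = U^T v for the coefficients: c = (32/139, -108/139). The projection is proj_W(v) = U c.
Check: (v - proj_W(v)) · u_1 = 0  (should be 0).
Check: (v - proj_W(v)) · u_2 = 0  (should be 0).
Result: proj_W(v) = (-324/139, 64/139, -140/139, -96/139).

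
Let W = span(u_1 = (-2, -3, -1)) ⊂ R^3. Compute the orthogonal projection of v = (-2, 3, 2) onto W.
proj_W(v) = (1, 3/2, 1/2)

Set up U = [u_1 | ... | u_1] ∈ R^(3×1). The projector onto W = col(U) is P = U (U^T U)^(-1) U^T.
Compute U^T U =
  [14],
and U^T v = (-7).
Solve U^T U · c = U^T v for the coefficients: c = (-1/2). The projection is proj_W(v) = U c.
Check: (v - proj_W(v)) · u_1 = 0  (should be 0).
Result: proj_W(v) = (1, 3/2, 1/2).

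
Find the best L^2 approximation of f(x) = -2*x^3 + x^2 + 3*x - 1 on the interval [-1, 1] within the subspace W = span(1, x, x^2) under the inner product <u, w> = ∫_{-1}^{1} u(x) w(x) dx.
g(x) = x^2 + 9*x/5 - 1

The best approximation g ∈ W is the orthogonal projection of f onto W. Writing g = a_0 + a_1 x + a_2 x^2, the coefficients solve the normal equations G · a = b where
  G_{ij} = <φ_i, φ_j> and b_i = <f, φ_i>, with φ_0 = 1, φ_1 = x, φ_2 = x^2.
G =
  [2, 0, 2/3]
  [0, 2/3, 0]
  [2/3, 0, 2/5],
b = (-4/3, 6/5, -4/15).
Solving gives a_0 = -1, a_1 = 9/5, a_2 = 1, so
  g(x) = x^2 + 9*x/5 - 1.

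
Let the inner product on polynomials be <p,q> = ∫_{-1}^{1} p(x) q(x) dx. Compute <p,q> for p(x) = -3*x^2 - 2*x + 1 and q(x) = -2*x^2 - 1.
<p,q> = 16/15

Expand the product: p(x)·q(x) = 6*x^4 + 4*x^3 + x^2 + 2*x - 1.
∫_{-1}^{1} of each monomial x^k gives [2/(k+1) if k even, 0 if k odd]. Integrating term-by-term (or equivalently evaluating the antiderivative F(x) = 6*x^5/5 + x^4 + x^3/3 + x^2 - x at the endpoints):
  F(1) − F(−1) = 38/15 − (22/15) = 16/15.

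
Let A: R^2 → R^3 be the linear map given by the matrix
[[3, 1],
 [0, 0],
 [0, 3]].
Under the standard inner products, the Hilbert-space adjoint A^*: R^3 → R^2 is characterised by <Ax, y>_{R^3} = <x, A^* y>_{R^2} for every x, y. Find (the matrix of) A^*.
A^* = A^T =
[[3, 0, 0],
 [1, 0, 3]]

For real matrices with standard dot products, the defining identity <Ax, y> = <x, A^* y> gives (Ax)^T y = x^T (A^*) y, i.e. x^T A^T y = x^T (A^*) y. Since this holds for all x, y, we must have A^* = A^T. Therefore
A^* =
[[3, 0, 0],
 [1, 0, 3]].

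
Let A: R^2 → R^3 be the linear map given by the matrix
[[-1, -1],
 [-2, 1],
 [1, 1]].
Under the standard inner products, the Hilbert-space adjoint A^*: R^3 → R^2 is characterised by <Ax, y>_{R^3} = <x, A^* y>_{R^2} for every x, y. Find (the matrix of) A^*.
A^* = A^T =
[[-1, -2, 1],
 [-1, 1, 1]]

For real matrices with standard dot products, the defining identity <Ax, y> = <x, A^* y> gives (Ax)^T y = x^T (A^*) y, i.e. x^T A^T y = x^T (A^*) y. Since this holds for all x, y, we must have A^* = A^T. Therefore
A^* =
[[-1, -2, 1],
 [-1, 1, 1]].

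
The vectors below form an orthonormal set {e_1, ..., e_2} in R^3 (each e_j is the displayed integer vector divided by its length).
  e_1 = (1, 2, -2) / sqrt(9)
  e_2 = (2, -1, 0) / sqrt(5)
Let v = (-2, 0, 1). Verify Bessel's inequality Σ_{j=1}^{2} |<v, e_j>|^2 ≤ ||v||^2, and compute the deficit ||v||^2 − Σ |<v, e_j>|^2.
Σ |<v, e_j>|^2 = 224/45; ||v||^2 = 5; deficit = 1/45

Write each e_j = u_j / sqrt(<u_j, u_j>) where u_j is the displayed integer vector. Then <v, e_j> = <v, u_j> / sqrt(<u_j, u_j>), so |<v, e_j>|^2 = <v, u_j>^2 / <u_j, u_j>.
Coefficients: <v, e_1> = -4/sqrt(9), <v, e_2> = -4/sqrt(5).
Square and sum: Σ |<v, e_j>|^2 = 224/45.
Compute ||v||^2 = v·v = 5.
Deficit = 5 − 224/45 = 1/45 ≥ 0, confirming Bessel's inequality. (The deficit equals ||v − Σ <v,e_j> e_j||^2, the squared distance from v to span{e_j}.)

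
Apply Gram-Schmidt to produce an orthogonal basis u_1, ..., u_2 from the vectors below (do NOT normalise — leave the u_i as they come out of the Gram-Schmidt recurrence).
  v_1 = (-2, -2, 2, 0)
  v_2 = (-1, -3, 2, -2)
Orthogonal basis:
  u_1 = (-2, -2, 2, 0)
  u_2 = (1, -1, 0, -2)

Apply the Gram-Schmidt recurrence
  u_1 = v_1
  u_i = v_i − Σ_{j<i} ((v_i · u_j) / (u_j · u_j)) · u_j.

Step by step this gives:
  u_1 = (-2, -2, 2, 0)
  u_2 = (1, -1, 0, -2)

Orthogonality check:
  u_2 · u_1 = 0 (should be 0)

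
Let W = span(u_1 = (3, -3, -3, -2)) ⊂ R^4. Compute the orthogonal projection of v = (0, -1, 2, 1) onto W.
proj_W(v) = (-15/31, 15/31, 15/31, 10/31)

Set up U = [u_1 | ... | u_1] ∈ R^(4×1). The projector onto W = col(U) is P = U (U^T U)^(-1) U^T.
Compute U^T U =
  [31],
and U^T v = (-5).
Solve U^T U · c = U^T v for the coefficients: c = (-5/31). The projection is proj_W(v) = U c.
Check: (v - proj_W(v)) · u_1 = 0  (should be 0).
Result: proj_W(v) = (-15/31, 15/31, 15/31, 10/31).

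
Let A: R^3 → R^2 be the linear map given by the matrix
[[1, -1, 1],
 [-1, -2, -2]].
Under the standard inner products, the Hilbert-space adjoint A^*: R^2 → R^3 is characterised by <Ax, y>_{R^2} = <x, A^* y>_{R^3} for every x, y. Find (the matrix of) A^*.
A^* = A^T =
[[1, -1],
 [-1, -2],
 [1, -2]]

For real matrices with standard dot products, the defining identity <Ax, y> = <x, A^* y> gives (Ax)^T y = x^T (A^*) y, i.e. x^T A^T y = x^T (A^*) y. Since this holds for all x, y, we must have A^* = A^T. Therefore
A^* =
[[1, -1],
 [-1, -2],
 [1, -2]].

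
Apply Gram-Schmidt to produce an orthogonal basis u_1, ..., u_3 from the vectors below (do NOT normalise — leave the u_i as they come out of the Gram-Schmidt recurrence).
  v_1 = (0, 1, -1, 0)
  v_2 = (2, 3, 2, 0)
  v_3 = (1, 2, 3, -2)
Orthogonal basis:
  u_1 = (0, 1, -1, 0)
  u_2 = (2, 5/2, 5/2, 0)
  u_3 = (-25/33, 10/33, 10/33, -2)

Apply the Gram-Schmidt recurrence
  u_1 = v_1
  u_i = v_i − Σ_{j<i} ((v_i · u_j) / (u_j · u_j)) · u_j.

Step by step this gives:
  u_1 = (0, 1, -1, 0)
  u_2 = (2, 5/2, 5/2, 0)
  u_3 = (-25/33, 10/33, 10/33, -2)

Orthogonality check:
  u_2 · u_1 = 0 (should be 0)
  u_3 · u_1 = 0 (should be 0)
  u_3 · u_2 = 0 (should be 0)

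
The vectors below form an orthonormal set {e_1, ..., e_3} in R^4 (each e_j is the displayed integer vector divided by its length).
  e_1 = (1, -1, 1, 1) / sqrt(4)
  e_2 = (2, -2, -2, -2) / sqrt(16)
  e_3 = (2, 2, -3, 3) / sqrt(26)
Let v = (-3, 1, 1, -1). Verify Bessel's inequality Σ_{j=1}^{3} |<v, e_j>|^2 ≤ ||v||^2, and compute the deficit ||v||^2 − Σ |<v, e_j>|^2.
Σ |<v, e_j>|^2 = 154/13; ||v||^2 = 12; deficit = 2/13

Write each e_j = u_j / sqrt(<u_j, u_j>) where u_j is the displayed integer vector. Then <v, e_j> = <v, u_j> / sqrt(<u_j, u_j>), so |<v, e_j>|^2 = <v, u_j>^2 / <u_j, u_j>.
Coefficients: <v, e_1> = -4/sqrt(4), <v, e_2> = -8/sqrt(16), <v, e_3> = -10/sqrt(26).
Square and sum: Σ |<v, e_j>|^2 = 154/13.
Compute ||v||^2 = v·v = 12.
Deficit = 12 − 154/13 = 2/13 ≥ 0, confirming Bessel's inequality. (The deficit equals ||v − Σ <v,e_j> e_j||^2, the squared distance from v to span{e_j}.)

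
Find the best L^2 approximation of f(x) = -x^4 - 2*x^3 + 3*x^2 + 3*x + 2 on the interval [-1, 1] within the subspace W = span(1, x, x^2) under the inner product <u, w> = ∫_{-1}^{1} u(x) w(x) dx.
g(x) = 15*x^2/7 + 9*x/5 + 73/35

The best approximation g ∈ W is the orthogonal projection of f onto W. Writing g = a_0 + a_1 x + a_2 x^2, the coefficients solve the normal equations G · a = b where
  G_{ij} = <φ_i, φ_j> and b_i = <f, φ_i>, with φ_0 = 1, φ_1 = x, φ_2 = x^2.
G =
  [2, 0, 2/3]
  [0, 2/3, 0]
  [2/3, 0, 2/5],
b = (28/5, 6/5, 236/105).
Solving gives a_0 = 73/35, a_1 = 9/5, a_2 = 15/7, so
  g(x) = 15*x^2/7 + 9*x/5 + 73/35.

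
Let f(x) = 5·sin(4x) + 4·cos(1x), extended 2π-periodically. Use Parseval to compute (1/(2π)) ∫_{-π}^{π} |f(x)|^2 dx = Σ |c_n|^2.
Σ |c_n|^2 = 41/2

Expand |f|^2 and use orthogonality of {sin(nx), cos(mx)} on [-π, π]:
  ∫_{-π}^{π} sin(nx)^2 dx = π, ∫ cos(mx)^2 dx = π, and cross terms integrate to 0.
So ∫_{-π}^{π} f(x)^2 dx = 5^2 · π + 4^2 · π = (25 + 16)π.
Divide by 2π: (25 + 16)/2 = 41/2.
By Parseval, this equals Σ |c_n|^2.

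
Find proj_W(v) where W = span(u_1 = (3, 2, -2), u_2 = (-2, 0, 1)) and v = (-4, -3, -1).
proj_W(v) = (-18/7, -16/7, 13/7)

Set up U = [u_1 | ... | u_2] ∈ R^(3×2). The projector onto W = col(U) is P = U (U^T U)^(-1) U^T.
Compute U^T U =
  [17, -8]
  [-8, 5],
and U^T v = (-16, 7).
Solve U^T U · c = U^T v for the coefficients: c = (-8/7, -3/7). The projection is proj_W(v) = U c.
Check: (v - proj_W(v)) · u_1 = 0  (should be 0).
Check: (v - proj_W(v)) · u_2 = 0  (should be 0).
Result: proj_W(v) = (-18/7, -16/7, 13/7).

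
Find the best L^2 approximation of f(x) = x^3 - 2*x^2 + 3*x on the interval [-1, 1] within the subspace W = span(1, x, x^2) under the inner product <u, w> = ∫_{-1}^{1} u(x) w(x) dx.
g(x) = -2*x^2 + 18*x/5

The best approximation g ∈ W is the orthogonal projection of f onto W. Writing g = a_0 + a_1 x + a_2 x^2, the coefficients solve the normal equations G · a = b where
  G_{ij} = <φ_i, φ_j> and b_i = <f, φ_i>, with φ_0 = 1, φ_1 = x, φ_2 = x^2.
G =
  [2, 0, 2/3]
  [0, 2/3, 0]
  [2/3, 0, 2/5],
b = (-4/3, 12/5, -4/5).
Solving gives a_0 = 0, a_1 = 18/5, a_2 = -2, so
  g(x) = -2*x^2 + 18*x/5.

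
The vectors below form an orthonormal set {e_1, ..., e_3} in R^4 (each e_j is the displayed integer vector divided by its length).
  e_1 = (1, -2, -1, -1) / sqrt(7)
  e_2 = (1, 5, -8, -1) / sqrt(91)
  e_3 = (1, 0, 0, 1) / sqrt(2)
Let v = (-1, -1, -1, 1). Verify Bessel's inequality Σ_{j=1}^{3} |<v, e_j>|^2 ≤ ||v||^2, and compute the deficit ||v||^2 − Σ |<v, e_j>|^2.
Σ |<v, e_j>|^2 = 2/13; ||v||^2 = 4; deficit = 50/13

Write each e_j = u_j / sqrt(<u_j, u_j>) where u_j is the displayed integer vector. Then <v, e_j> = <v, u_j> / sqrt(<u_j, u_j>), so |<v, e_j>|^2 = <v, u_j>^2 / <u_j, u_j>.
Coefficients: <v, e_1> = 1/sqrt(7), <v, e_2> = 1/sqrt(91), <v, e_3> = 0/sqrt(2).
Square and sum: Σ |<v, e_j>|^2 = 2/13.
Compute ||v||^2 = v·v = 4.
Deficit = 4 − 2/13 = 50/13 ≥ 0, confirming Bessel's inequality. (The deficit equals ||v − Σ <v,e_j> e_j||^2, the squared distance from v to span{e_j}.)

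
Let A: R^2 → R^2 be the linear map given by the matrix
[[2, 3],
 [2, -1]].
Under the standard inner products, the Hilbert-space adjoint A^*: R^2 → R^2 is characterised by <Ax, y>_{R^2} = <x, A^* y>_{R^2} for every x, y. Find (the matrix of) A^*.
A^* = A^T =
[[2, 2],
 [3, -1]]

For real matrices with standard dot products, the defining identity <Ax, y> = <x, A^* y> gives (Ax)^T y = x^T (A^*) y, i.e. x^T A^T y = x^T (A^*) y. Since this holds for all x, y, we must have A^* = A^T. Therefore
A^* =
[[2, 2],
 [3, -1]].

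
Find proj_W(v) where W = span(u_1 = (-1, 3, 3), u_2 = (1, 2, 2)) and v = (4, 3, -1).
proj_W(v) = (4, 1, 1)

Set up U = [u_1 | ... | u_2] ∈ R^(3×2). The projector onto W = col(U) is P = U (U^T U)^(-1) U^T.
Compute U^T U =
  [19, 11]
  [11, 9],
and U^T v = (2, 8).
Solve U^T U · c = U^T v for the coefficients: c = (-7/5, 13/5). The projection is proj_W(v) = U c.
Check: (v - proj_W(v)) · u_1 = 0  (should be 0).
Check: (v - proj_W(v)) · u_2 = 0  (should be 0).
Result: proj_W(v) = (4, 1, 1).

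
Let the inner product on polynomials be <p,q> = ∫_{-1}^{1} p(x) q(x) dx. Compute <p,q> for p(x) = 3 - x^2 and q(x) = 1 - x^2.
<p,q> = 56/15

Expand the product: p(x)·q(x) = x^4 - 4*x^2 + 3.
∫_{-1}^{1} of each monomial x^k gives [2/(k+1) if k even, 0 if k odd]. Integrating term-by-term (or equivalently evaluating the antiderivative F(x) = x^5/5 - 4*x^3/3 + 3*x at the endpoints):
  F(1) − F(−1) = 28/15 − (-28/15) = 56/15.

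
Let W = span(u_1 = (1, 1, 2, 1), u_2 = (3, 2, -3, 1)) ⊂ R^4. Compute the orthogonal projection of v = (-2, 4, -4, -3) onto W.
proj_W(v) = (24/161, -53/161, -645/161, -130/161)

Set up U = [u_1 | ... | u_2] ∈ R^(4×2). The projector onto W = col(U) is P = U (U^T U)^(-1) U^T.
Compute U^T U =
  [7, 0]
  [0, 23],
and U^T v = (-9, 11).
Solve U^T U · c = U^T v for the coefficients: c = (-9/7, 11/23). The projection is proj_W(v) = U c.
Check: (v - proj_W(v)) · u_1 = 0  (should be 0).
Check: (v - proj_W(v)) · u_2 = 0  (should be 0).
Result: proj_W(v) = (24/161, -53/161, -645/161, -130/161).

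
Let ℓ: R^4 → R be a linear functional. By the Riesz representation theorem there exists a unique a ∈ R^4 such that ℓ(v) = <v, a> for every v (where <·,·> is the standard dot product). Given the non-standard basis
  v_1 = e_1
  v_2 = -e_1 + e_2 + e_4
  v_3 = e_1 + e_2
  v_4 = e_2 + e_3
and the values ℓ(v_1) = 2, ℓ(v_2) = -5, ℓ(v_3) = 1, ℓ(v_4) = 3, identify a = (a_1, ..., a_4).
a = (2, -1, 4, -2)

Write a = (a_1, ..., a_4) in the standard basis. For each basis vector v_i, ℓ(v_i) = <v_i, a> is a linear equation in the a_j's. Collect the n equations into a matrix system V a = ℓ, where row i of V is v_i (expressed in the standard basis). Since V is invertible (lower-triangular with 1s on the diagonal, up to permutation), solve by back-substitution:
  V =
[[1, 0, 0, 0],
 [-1, 1, 0, 1],
 [1, 1, 0, 0],
 [0, 1, 1, 0]]
  V a = (2, -5, 1, 3)
Solving gives a = (2, -1, 4, -2).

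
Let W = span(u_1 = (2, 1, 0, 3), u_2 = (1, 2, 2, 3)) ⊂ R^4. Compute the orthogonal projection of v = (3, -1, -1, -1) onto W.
proj_W(v) = (94/83, -76/83, -164/83, 18/83)

Set up U = [u_1 | ... | u_2] ∈ R^(4×2). The projector onto W = col(U) is P = U (U^T U)^(-1) U^T.
Compute U^T U =
  [14, 13]
  [13, 18],
and U^T v = (2, -4).
Solve U^T U · c = U^T v for the coefficients: c = (88/83, -82/83). The projection is proj_W(v) = U c.
Check: (v - proj_W(v)) · u_1 = 0  (should be 0).
Check: (v - proj_W(v)) · u_2 = 0  (should be 0).
Result: proj_W(v) = (94/83, -76/83, -164/83, 18/83).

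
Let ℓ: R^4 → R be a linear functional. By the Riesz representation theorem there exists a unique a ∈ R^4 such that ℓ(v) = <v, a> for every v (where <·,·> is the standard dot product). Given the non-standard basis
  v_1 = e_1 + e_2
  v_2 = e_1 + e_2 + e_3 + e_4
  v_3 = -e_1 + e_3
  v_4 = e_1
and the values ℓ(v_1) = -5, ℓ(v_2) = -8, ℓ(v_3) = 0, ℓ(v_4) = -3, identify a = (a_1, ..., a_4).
a = (-3, -2, -3, 0)

Write a = (a_1, ..., a_4) in the standard basis. For each basis vector v_i, ℓ(v_i) = <v_i, a> is a linear equation in the a_j's. Collect the n equations into a matrix system V a = ℓ, where row i of V is v_i (expressed in the standard basis). Since V is invertible (lower-triangular with 1s on the diagonal, up to permutation), solve by back-substitution:
  V =
[[1, 1, 0, 0],
 [1, 1, 1, 1],
 [-1, 0, 1, 0],
 [1, 0, 0, 0]]
  V a = (-5, -8, 0, -3)
Solving gives a = (-3, -2, -3, 0).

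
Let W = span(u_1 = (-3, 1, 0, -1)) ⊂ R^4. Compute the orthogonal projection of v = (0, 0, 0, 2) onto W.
proj_W(v) = (6/11, -2/11, 0, 2/11)

Set up U = [u_1 | ... | u_1] ∈ R^(4×1). The projector onto W = col(U) is P = U (U^T U)^(-1) U^T.
Compute U^T U =
  [11],
and U^T v = (-2).
Solve U^T U · c = U^T v for the coefficients: c = (-2/11). The projection is proj_W(v) = U c.
Check: (v - proj_W(v)) · u_1 = 0  (should be 0).
Result: proj_W(v) = (6/11, -2/11, 0, 2/11).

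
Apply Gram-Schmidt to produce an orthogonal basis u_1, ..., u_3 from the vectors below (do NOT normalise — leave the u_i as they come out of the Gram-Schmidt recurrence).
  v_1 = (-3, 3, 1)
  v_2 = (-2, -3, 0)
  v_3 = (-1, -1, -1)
Orthogonal basis:
  u_1 = (-3, 3, 1)
  u_2 = (-47/19, -48/19, 3/19)
  u_3 = (-24/119, 16/119, -120/119)

Apply the Gram-Schmidt recurrence
  u_1 = v_1
  u_i = v_i − Σ_{j<i} ((v_i · u_j) / (u_j · u_j)) · u_j.

Step by step this gives:
  u_1 = (-3, 3, 1)
  u_2 = (-47/19, -48/19, 3/19)
  u_3 = (-24/119, 16/119, -120/119)

Orthogonality check:
  u_2 · u_1 = 0 (should be 0)
  u_3 · u_1 = 0 (should be 0)
  u_3 · u_2 = 0 (should be 0)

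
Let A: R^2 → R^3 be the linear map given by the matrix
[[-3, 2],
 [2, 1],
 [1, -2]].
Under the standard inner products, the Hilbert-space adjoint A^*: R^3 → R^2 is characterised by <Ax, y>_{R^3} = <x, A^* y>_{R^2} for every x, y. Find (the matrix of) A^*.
A^* = A^T =
[[-3, 2, 1],
 [2, 1, -2]]

For real matrices with standard dot products, the defining identity <Ax, y> = <x, A^* y> gives (Ax)^T y = x^T (A^*) y, i.e. x^T A^T y = x^T (A^*) y. Since this holds for all x, y, we must have A^* = A^T. Therefore
A^* =
[[-3, 2, 1],
 [2, 1, -2]].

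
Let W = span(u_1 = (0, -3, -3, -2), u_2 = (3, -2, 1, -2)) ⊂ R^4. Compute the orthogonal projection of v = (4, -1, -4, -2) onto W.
proj_W(v) = (525/347, -1082/347, -557/347, -838/347)

Set up U = [u_1 | ... | u_2] ∈ R^(4×2). The projector onto W = col(U) is P = U (U^T U)^(-1) U^T.
Compute U^T U =
  [22, 7]
  [7, 18],
and U^T v = (19, 14).
Solve U^T U · c = U^T v for the coefficients: c = (244/347, 175/347). The projection is proj_W(v) = U c.
Check: (v - proj_W(v)) · u_1 = 0  (should be 0).
Check: (v - proj_W(v)) · u_2 = 0  (should be 0).
Result: proj_W(v) = (525/347, -1082/347, -557/347, -838/347).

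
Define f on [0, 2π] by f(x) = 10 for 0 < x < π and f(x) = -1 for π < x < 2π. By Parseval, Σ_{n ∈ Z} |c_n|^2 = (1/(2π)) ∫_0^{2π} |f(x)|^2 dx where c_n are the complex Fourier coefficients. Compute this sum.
Σ |c_n|^2 = 101/2

Parseval equates the L^2 energy of f (normalised by 1/(2π)) with the ℓ^2 sum of its Fourier coefficients: (1/(2π)) ∫_0^{2π} |f|^2 = Σ |c_n|^2.
Compute the left side: (1/(2π)) [∫_0^π 10^2 dx + ∫_π^{2π} (-1)^2 dx] = (1/(2π)) · (100π + 1π) = (100 + 1)/2 = 101/2.
So Σ_{n ∈ Z} |c_n|^2 = 101/2.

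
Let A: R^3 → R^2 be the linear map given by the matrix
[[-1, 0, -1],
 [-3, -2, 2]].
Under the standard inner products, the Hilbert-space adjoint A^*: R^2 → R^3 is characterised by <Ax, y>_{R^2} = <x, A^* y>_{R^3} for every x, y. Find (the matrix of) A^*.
A^* = A^T =
[[-1, -3],
 [0, -2],
 [-1, 2]]

For real matrices with standard dot products, the defining identity <Ax, y> = <x, A^* y> gives (Ax)^T y = x^T (A^*) y, i.e. x^T A^T y = x^T (A^*) y. Since this holds for all x, y, we must have A^* = A^T. Therefore
A^* =
[[-1, -3],
 [0, -2],
 [-1, 2]].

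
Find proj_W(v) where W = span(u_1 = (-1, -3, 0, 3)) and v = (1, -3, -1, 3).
proj_W(v) = (-17/19, -51/19, 0, 51/19)

Set up U = [u_1 | ... | u_1] ∈ R^(4×1). The projector onto W = col(U) is P = U (U^T U)^(-1) U^T.
Compute U^T U =
  [19],
and U^T v = (17).
Solve U^T U · c = U^T v for the coefficients: c = (17/19). The projection is proj_W(v) = U c.
Check: (v - proj_W(v)) · u_1 = 0  (should be 0).
Result: proj_W(v) = (-17/19, -51/19, 0, 51/19).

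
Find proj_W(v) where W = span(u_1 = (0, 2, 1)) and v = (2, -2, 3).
proj_W(v) = (0, -2/5, -1/5)

Set up U = [u_1 | ... | u_1] ∈ R^(3×1). The projector onto W = col(U) is P = U (U^T U)^(-1) U^T.
Compute U^T U =
  [5],
and U^T v = (-1).
Solve U^T U · c = U^T v for the coefficients: c = (-1/5). The projection is proj_W(v) = U c.
Check: (v - proj_W(v)) · u_1 = 0  (should be 0).
Result: proj_W(v) = (0, -2/5, -1/5).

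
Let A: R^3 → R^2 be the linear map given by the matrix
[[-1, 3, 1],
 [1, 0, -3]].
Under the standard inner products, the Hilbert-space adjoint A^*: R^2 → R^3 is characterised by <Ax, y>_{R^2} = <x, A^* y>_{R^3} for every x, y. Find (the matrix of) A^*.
A^* = A^T =
[[-1, 1],
 [3, 0],
 [1, -3]]

For real matrices with standard dot products, the defining identity <Ax, y> = <x, A^* y> gives (Ax)^T y = x^T (A^*) y, i.e. x^T A^T y = x^T (A^*) y. Since this holds for all x, y, we must have A^* = A^T. Therefore
A^* =
[[-1, 1],
 [3, 0],
 [1, -3]].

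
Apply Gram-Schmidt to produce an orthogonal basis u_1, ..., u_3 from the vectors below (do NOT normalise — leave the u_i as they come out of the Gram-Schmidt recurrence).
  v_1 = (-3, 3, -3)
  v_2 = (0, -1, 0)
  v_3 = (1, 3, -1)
Orthogonal basis:
  u_1 = (-3, 3, -3)
  u_2 = (-1/3, -2/3, -1/3)
  u_3 = (1, 0, -1)

Apply the Gram-Schmidt recurrence
  u_1 = v_1
  u_i = v_i − Σ_{j<i} ((v_i · u_j) / (u_j · u_j)) · u_j.

Step by step this gives:
  u_1 = (-3, 3, -3)
  u_2 = (-1/3, -2/3, -1/3)
  u_3 = (1, 0, -1)

Orthogonality check:
  u_2 · u_1 = 0 (should be 0)
  u_3 · u_1 = 0 (should be 0)
  u_3 · u_2 = 0 (should be 0)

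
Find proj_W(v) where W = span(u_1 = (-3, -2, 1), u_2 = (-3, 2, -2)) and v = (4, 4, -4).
proj_W(v) = (876/229, 1096/229, -676/229)

Set up U = [u_1 | ... | u_2] ∈ R^(3×2). The projector onto W = col(U) is P = U (U^T U)^(-1) U^T.
Compute U^T U =
  [14, 3]
  [3, 17],
and U^T v = (-24, 4).
Solve U^T U · c = U^T v for the coefficients: c = (-420/229, 128/229). The projection is proj_W(v) = U c.
Check: (v - proj_W(v)) · u_1 = 0  (should be 0).
Check: (v - proj_W(v)) · u_2 = 0  (should be 0).
Result: proj_W(v) = (876/229, 1096/229, -676/229).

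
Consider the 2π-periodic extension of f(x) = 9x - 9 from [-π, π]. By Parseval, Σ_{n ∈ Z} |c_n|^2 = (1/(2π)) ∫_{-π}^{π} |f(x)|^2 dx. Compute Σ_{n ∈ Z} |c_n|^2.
Σ |c_n|^2 = 27π^2 + 81

Expand and integrate term by term over [-π, π]:
  ∫ (9x)^2 dx = 81·(2π^3/3); ∫ 2·9·(-9)·x dx = 0 (odd integrand); ∫ (-9)^2 dx = 81·2π.
So (1/(2π)) ∫_{-π}^{π} (9x - 9)^2 dx = 81π^2/3 + 81 = 27π^2 + 81.
Parseval ⇒ Σ |c_n|^2 = 27π^2 + 81.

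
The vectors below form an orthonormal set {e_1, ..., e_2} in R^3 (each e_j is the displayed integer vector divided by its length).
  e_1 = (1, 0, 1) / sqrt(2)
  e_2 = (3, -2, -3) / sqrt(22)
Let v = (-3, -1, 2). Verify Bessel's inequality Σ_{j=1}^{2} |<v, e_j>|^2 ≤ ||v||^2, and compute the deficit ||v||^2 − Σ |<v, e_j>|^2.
Σ |<v, e_j>|^2 = 90/11; ||v||^2 = 14; deficit = 64/11

Write each e_j = u_j / sqrt(<u_j, u_j>) where u_j is the displayed integer vector. Then <v, e_j> = <v, u_j> / sqrt(<u_j, u_j>), so |<v, e_j>|^2 = <v, u_j>^2 / <u_j, u_j>.
Coefficients: <v, e_1> = -1/sqrt(2), <v, e_2> = -13/sqrt(22).
Square and sum: Σ |<v, e_j>|^2 = 90/11.
Compute ||v||^2 = v·v = 14.
Deficit = 14 − 90/11 = 64/11 ≥ 0, confirming Bessel's inequality. (The deficit equals ||v − Σ <v,e_j> e_j||^2, the squared distance from v to span{e_j}.)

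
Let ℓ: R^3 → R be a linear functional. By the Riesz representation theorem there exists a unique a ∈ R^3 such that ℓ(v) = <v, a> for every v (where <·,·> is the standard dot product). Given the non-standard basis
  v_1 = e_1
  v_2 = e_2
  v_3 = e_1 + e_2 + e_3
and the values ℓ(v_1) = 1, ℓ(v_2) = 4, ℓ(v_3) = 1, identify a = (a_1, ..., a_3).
a = (1, 4, -4)

Write a = (a_1, ..., a_3) in the standard basis. For each basis vector v_i, ℓ(v_i) = <v_i, a> is a linear equation in the a_j's. Collect the n equations into a matrix system V a = ℓ, where row i of V is v_i (expressed in the standard basis). Since V is invertible (lower-triangular with 1s on the diagonal, up to permutation), solve by back-substitution:
  V =
[[1, 0, 0],
 [0, 1, 0],
 [1, 1, 1]]
  V a = (1, 4, 1)
Solving gives a = (1, 4, -4).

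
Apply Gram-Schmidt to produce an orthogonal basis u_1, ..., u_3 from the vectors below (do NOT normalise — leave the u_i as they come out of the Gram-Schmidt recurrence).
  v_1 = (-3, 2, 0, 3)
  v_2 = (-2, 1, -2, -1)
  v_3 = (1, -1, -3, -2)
Orthogonal basis:
  u_1 = (-3, 2, 0, 3)
  u_2 = (-29/22, 6/11, -2, -37/22)
  u_3 = (8/13, -6/13, -17/13, 12/13)

Apply the Gram-Schmidt recurrence
  u_1 = v_1
  u_i = v_i − Σ_{j<i} ((v_i · u_j) / (u_j · u_j)) · u_j.

Step by step this gives:
  u_1 = (-3, 2, 0, 3)
  u_2 = (-29/22, 6/11, -2, -37/22)
  u_3 = (8/13, -6/13, -17/13, 12/13)

Orthogonality check:
  u_2 · u_1 = 0 (should be 0)
  u_3 · u_1 = 0 (should be 0)
  u_3 · u_2 = 0 (should be 0)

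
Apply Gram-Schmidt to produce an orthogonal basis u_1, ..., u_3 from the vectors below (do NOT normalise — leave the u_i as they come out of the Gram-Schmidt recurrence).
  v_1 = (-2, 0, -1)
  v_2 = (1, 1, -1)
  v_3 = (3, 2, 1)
Orthogonal basis:
  u_1 = (-2, 0, -1)
  u_2 = (3/5, 1, -6/5)
  u_3 = (-5/14, 15/14, 5/7)

Apply the Gram-Schmidt recurrence
  u_1 = v_1
  u_i = v_i − Σ_{j<i} ((v_i · u_j) / (u_j · u_j)) · u_j.

Step by step this gives:
  u_1 = (-2, 0, -1)
  u_2 = (3/5, 1, -6/5)
  u_3 = (-5/14, 15/14, 5/7)

Orthogonality check:
  u_2 · u_1 = 0 (should be 0)
  u_3 · u_1 = 0 (should be 0)
  u_3 · u_2 = 0 (should be 0)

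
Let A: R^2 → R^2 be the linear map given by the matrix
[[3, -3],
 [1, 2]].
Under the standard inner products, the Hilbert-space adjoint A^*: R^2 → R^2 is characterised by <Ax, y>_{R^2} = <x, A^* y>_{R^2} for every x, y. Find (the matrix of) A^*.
A^* = A^T =
[[3, 1],
 [-3, 2]]

For real matrices with standard dot products, the defining identity <Ax, y> = <x, A^* y> gives (Ax)^T y = x^T (A^*) y, i.e. x^T A^T y = x^T (A^*) y. Since this holds for all x, y, we must have A^* = A^T. Therefore
A^* =
[[3, 1],
 [-3, 2]].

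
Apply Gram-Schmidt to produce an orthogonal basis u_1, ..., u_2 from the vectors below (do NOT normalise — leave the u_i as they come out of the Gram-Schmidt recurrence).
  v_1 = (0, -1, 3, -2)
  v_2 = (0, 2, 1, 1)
Orthogonal basis:
  u_1 = (0, -1, 3, -2)
  u_2 = (0, 27/14, 17/14, 6/7)

Apply the Gram-Schmidt recurrence
  u_1 = v_1
  u_i = v_i − Σ_{j<i} ((v_i · u_j) / (u_j · u_j)) · u_j.

Step by step this gives:
  u_1 = (0, -1, 3, -2)
  u_2 = (0, 27/14, 17/14, 6/7)

Orthogonality check:
  u_2 · u_1 = 0 (should be 0)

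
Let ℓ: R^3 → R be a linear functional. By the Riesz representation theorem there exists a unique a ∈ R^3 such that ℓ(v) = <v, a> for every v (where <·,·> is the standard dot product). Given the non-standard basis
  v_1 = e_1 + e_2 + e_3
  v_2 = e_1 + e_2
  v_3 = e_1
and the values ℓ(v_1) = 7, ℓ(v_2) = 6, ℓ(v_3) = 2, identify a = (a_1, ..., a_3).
a = (2, 4, 1)

Write a = (a_1, ..., a_3) in the standard basis. For each basis vector v_i, ℓ(v_i) = <v_i, a> is a linear equation in the a_j's. Collect the n equations into a matrix system V a = ℓ, where row i of V is v_i (expressed in the standard basis). Since V is invertible (lower-triangular with 1s on the diagonal, up to permutation), solve by back-substitution:
  V =
[[1, 1, 1],
 [1, 1, 0],
 [1, 0, 0]]
  V a = (7, 6, 2)
Solving gives a = (2, 4, 1).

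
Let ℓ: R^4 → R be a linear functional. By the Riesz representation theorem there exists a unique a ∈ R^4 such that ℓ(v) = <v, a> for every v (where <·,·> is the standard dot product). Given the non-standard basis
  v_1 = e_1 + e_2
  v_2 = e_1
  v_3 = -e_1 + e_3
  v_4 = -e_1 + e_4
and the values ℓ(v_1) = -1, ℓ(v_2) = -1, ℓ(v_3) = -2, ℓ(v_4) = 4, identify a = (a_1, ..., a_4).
a = (-1, 0, -3, 3)

Write a = (a_1, ..., a_4) in the standard basis. For each basis vector v_i, ℓ(v_i) = <v_i, a> is a linear equation in the a_j's. Collect the n equations into a matrix system V a = ℓ, where row i of V is v_i (expressed in the standard basis). Since V is invertible (lower-triangular with 1s on the diagonal, up to permutation), solve by back-substitution:
  V =
[[1, 1, 0, 0],
 [1, 0, 0, 0],
 [-1, 0, 1, 0],
 [-1, 0, 0, 1]]
  V a = (-1, -1, -2, 4)
Solving gives a = (-1, 0, -3, 3).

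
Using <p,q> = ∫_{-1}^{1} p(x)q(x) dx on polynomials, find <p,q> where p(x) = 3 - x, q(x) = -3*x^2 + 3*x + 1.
<p,q> = -2

Expand the product: p(x)·q(x) = 3*x^3 - 12*x^2 + 8*x + 3.
∫_{-1}^{1} of each monomial x^k gives [2/(k+1) if k even, 0 if k odd]. Integrating term-by-term (or equivalently evaluating the antiderivative F(x) = 3*x^4/4 - 4*x^3 + 4*x^2 + 3*x at the endpoints):
  F(1) − F(−1) = 15/4 − (23/4) = -2.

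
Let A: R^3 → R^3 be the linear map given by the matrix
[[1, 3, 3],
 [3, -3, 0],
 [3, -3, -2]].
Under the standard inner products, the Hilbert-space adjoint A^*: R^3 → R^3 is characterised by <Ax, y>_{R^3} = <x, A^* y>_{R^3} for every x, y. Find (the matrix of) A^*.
A^* = A^T =
[[1, 3, 3],
 [3, -3, -3],
 [3, 0, -2]]

For real matrices with standard dot products, the defining identity <Ax, y> = <x, A^* y> gives (Ax)^T y = x^T (A^*) y, i.e. x^T A^T y = x^T (A^*) y. Since this holds for all x, y, we must have A^* = A^T. Therefore
A^* =
[[1, 3, 3],
 [3, -3, -3],
 [3, 0, -2]].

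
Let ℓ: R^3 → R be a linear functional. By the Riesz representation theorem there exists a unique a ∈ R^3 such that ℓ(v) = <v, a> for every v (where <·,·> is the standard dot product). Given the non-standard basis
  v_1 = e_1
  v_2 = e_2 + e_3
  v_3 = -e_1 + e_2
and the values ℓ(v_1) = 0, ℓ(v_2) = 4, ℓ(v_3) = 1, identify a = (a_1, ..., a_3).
a = (0, 1, 3)

Write a = (a_1, ..., a_3) in the standard basis. For each basis vector v_i, ℓ(v_i) = <v_i, a> is a linear equation in the a_j's. Collect the n equations into a matrix system V a = ℓ, where row i of V is v_i (expressed in the standard basis). Since V is invertible (lower-triangular with 1s on the diagonal, up to permutation), solve by back-substitution:
  V =
[[1, 0, 0],
 [0, 1, 1],
 [-1, 1, 0]]
  V a = (0, 4, 1)
Solving gives a = (0, 1, 3).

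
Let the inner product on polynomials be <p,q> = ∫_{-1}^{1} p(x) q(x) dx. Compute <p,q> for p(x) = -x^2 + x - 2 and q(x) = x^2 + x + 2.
<p,q> = -52/5

Expand the product: p(x)·q(x) = -x^4 - 3*x^2 - 4.
∫_{-1}^{1} of each monomial x^k gives [2/(k+1) if k even, 0 if k odd]. Integrating term-by-term (or equivalently evaluating the antiderivative F(x) = -x^5/5 - x^3 - 4*x at the endpoints):
  F(1) − F(−1) = -26/5 − (26/5) = -52/5.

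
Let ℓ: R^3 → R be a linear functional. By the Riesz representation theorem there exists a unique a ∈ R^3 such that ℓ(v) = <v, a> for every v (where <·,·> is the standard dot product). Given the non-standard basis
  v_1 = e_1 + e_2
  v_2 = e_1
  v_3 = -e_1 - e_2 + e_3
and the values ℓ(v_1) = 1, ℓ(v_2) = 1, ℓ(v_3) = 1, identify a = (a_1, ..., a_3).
a = (1, 0, 2)

Write a = (a_1, ..., a_3) in the standard basis. For each basis vector v_i, ℓ(v_i) = <v_i, a> is a linear equation in the a_j's. Collect the n equations into a matrix system V a = ℓ, where row i of V is v_i (expressed in the standard basis). Since V is invertible (lower-triangular with 1s on the diagonal, up to permutation), solve by back-substitution:
  V =
[[1, 1, 0],
 [1, 0, 0],
 [-1, -1, 1]]
  V a = (1, 1, 1)
Solving gives a = (1, 0, 2).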